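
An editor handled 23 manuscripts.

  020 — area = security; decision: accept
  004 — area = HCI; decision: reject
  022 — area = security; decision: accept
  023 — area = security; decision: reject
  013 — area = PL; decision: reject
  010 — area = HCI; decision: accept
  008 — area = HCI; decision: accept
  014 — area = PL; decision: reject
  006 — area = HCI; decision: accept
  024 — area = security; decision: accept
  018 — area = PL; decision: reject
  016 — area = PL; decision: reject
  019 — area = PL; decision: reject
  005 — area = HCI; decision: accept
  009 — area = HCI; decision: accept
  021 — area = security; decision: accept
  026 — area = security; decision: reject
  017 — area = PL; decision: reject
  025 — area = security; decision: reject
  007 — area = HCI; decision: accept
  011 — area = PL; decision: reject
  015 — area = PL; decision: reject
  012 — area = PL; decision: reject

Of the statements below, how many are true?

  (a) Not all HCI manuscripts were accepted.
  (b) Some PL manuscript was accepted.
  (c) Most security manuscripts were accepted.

(a) HCI: |A| = 7, |A ∩ B| = 6; needs A ⊄ B (|A ∖ B| ≥ 1) — true.
(b) PL: |A| = 9, |A ∩ B| = 0; needs A ∩ B ≠ ∅ (|A ∩ B| ≥ 1) — false.
(c) security: |A| = 7, |A ∩ B| = 4; needs |A ∩ B| > |A ∖ B| — true.

2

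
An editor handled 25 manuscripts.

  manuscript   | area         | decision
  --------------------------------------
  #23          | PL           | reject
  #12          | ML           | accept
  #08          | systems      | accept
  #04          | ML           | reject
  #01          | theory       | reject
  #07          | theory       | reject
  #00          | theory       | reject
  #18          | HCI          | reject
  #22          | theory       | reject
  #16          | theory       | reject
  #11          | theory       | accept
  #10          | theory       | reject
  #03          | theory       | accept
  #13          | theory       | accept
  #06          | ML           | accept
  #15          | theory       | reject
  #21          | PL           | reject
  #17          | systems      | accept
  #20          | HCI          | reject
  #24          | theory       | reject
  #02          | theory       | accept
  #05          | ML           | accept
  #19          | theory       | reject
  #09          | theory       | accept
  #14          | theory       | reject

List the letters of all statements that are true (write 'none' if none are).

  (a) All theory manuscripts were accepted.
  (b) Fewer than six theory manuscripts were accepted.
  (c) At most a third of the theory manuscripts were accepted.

(b), (c)

|A| = 15, |A ∩ B| = 5, |A ∖ B| = 10.
(a) A ⊆ B, i.e. every element of A is in B (|A ∖ B| = 0): fails.
(b) |A ∩ B| < 6: holds.
(c) |A ∩ B| / |A| ≤ 1/3: holds.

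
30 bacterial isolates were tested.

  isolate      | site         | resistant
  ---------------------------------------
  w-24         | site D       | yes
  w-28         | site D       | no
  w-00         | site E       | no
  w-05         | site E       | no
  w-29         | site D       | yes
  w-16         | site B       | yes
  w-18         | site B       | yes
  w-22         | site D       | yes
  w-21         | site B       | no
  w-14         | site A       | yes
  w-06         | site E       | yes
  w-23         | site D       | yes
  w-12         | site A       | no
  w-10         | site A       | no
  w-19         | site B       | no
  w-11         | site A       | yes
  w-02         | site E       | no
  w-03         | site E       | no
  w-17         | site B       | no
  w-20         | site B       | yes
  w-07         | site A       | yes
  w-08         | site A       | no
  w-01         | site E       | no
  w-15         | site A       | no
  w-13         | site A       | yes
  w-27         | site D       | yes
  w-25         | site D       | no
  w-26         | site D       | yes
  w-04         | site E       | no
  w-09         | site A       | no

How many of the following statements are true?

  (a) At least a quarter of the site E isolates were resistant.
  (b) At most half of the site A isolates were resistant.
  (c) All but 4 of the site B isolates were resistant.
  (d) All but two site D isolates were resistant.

2

(a) site E: |A| = 7, |A ∩ B| = 1; needs |A ∩ B| / |A| ≥ 1/4 — false.
(b) site A: |A| = 9, |A ∩ B| = 4; needs |A ∩ B| ≤ |A ∖ B| — true.
(c) site B: |A| = 6, |A ∩ B| = 3; needs |A ∖ B| = 4 — false.
(d) site D: |A| = 8, |A ∩ B| = 6; needs |A ∖ B| = 2 — true.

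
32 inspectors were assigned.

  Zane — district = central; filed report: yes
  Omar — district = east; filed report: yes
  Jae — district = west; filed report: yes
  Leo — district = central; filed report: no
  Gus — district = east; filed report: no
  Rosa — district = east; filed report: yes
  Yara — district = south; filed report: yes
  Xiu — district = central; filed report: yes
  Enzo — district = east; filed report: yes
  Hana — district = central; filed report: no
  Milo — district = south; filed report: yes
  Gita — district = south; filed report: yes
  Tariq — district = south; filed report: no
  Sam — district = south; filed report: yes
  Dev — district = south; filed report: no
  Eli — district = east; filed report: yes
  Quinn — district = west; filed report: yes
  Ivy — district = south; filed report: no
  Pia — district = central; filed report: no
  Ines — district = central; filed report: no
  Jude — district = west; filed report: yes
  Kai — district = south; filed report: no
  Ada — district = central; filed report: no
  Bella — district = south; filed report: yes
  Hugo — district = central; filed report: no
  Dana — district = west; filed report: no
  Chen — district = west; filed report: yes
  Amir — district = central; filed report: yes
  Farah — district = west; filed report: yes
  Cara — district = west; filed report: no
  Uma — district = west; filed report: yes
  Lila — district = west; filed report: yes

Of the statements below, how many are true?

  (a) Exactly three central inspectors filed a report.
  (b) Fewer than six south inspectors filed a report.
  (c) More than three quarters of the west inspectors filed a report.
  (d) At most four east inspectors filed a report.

4

(a) central: |A| = 9, |A ∩ B| = 3; needs |A ∩ B| = 3 — true.
(b) south: |A| = 9, |A ∩ B| = 5; needs |A ∩ B| < 6 — true.
(c) west: |A| = 9, |A ∩ B| = 7; needs |A ∩ B| / |A| > 3/4 — true.
(d) east: |A| = 5, |A ∩ B| = 4; needs |A ∩ B| ≤ 4 — true.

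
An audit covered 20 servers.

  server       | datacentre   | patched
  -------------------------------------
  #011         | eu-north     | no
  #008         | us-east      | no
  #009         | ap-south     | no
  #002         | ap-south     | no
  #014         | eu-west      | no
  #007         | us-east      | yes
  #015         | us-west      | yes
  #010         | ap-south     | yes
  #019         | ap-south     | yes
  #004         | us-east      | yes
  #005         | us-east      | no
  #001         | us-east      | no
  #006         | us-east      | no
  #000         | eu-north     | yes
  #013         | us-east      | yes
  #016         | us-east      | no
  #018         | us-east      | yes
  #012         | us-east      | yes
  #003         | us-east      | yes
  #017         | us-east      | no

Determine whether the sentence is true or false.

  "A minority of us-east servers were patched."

False

'A minority of us-east servers were patched' holds iff |A ∩ B| < |A ∖ B|.
A (the restrictor) = {#008, #007, #004, #005, #001, #006, #013, #016, #018, #012, #003, #017}, |A| = 12.
A ∩ B = {#007, #004, #013, #018, #012, #003}, so |A ∩ B| = 6.
A ∖ B = {#008, #005, #001, #006, #016, #017}, so |A ∖ B| = 6.
6 = 6, so the statement is false.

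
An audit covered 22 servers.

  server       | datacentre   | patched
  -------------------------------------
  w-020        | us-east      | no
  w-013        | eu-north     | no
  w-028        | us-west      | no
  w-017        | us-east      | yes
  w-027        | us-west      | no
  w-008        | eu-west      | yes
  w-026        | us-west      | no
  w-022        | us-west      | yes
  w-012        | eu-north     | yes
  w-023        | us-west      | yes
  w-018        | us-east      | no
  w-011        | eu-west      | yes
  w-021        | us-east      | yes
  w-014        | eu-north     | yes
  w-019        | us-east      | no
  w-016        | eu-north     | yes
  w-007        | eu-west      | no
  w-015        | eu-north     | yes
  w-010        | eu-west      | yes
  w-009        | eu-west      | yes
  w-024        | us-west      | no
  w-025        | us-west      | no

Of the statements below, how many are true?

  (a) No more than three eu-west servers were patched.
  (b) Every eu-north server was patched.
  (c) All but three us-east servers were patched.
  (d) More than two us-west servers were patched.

(a) eu-west: |A| = 5, |A ∩ B| = 4; needs |A ∩ B| ≤ 3 — false.
(b) eu-north: |A| = 5, |A ∩ B| = 4; needs A ⊆ B, i.e. every element of A is in B (|A ∖ B| = 0) — false.
(c) us-east: |A| = 5, |A ∩ B| = 2; needs |A ∖ B| = 3 — true.
(d) us-west: |A| = 7, |A ∩ B| = 2; needs |A ∩ B| > 2 — false.

1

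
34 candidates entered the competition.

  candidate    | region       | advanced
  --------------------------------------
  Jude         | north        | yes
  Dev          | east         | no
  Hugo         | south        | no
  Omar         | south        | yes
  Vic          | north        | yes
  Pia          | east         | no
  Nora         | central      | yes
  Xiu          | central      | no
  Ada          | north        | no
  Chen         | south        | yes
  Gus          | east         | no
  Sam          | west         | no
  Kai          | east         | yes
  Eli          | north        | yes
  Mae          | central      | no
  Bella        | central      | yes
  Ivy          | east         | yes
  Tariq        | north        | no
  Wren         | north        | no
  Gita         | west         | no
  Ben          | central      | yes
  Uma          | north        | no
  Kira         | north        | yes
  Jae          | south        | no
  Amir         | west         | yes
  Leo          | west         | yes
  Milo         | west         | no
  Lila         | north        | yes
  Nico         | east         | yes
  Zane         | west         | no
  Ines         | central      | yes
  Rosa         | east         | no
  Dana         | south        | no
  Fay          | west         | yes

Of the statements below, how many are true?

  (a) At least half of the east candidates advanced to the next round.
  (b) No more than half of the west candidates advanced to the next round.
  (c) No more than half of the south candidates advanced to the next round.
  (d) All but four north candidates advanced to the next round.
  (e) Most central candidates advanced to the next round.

(a) east: |A| = 7, |A ∩ B| = 3; needs |A ∩ B| ≥ |A ∖ B| — false.
(b) west: |A| = 7, |A ∩ B| = 3; needs |A ∩ B| ≤ |A ∖ B| — true.
(c) south: |A| = 5, |A ∩ B| = 2; needs |A ∩ B| ≤ |A ∖ B| — true.
(d) north: |A| = 9, |A ∩ B| = 5; needs |A ∖ B| = 4 — true.
(e) central: |A| = 6, |A ∩ B| = 4; needs |A ∩ B| > |A ∖ B| — true.

4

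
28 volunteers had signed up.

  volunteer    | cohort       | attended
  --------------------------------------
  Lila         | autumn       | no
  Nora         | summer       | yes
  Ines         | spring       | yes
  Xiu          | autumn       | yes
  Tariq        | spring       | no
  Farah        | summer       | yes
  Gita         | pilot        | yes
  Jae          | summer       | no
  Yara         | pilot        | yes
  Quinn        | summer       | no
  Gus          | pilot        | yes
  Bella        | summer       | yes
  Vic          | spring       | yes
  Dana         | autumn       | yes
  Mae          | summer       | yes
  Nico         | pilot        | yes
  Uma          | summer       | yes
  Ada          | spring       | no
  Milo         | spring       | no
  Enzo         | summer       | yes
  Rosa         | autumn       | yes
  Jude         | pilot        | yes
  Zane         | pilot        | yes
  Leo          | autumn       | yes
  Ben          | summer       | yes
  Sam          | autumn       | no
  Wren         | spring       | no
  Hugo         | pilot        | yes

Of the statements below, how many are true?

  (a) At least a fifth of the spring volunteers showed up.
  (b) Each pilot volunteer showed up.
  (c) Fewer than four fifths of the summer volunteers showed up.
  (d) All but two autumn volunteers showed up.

(a) spring: |A| = 6, |A ∩ B| = 2; needs |A ∩ B| / |A| ≥ 1/5 — true.
(b) pilot: |A| = 7, |A ∩ B| = 7; needs A ⊆ B, i.e. every element of A is in B (|A ∖ B| = 0) — true.
(c) summer: |A| = 9, |A ∩ B| = 7; needs |A ∩ B| / |A| < 4/5 — true.
(d) autumn: |A| = 6, |A ∩ B| = 4; needs |A ∖ B| = 2 — true.

4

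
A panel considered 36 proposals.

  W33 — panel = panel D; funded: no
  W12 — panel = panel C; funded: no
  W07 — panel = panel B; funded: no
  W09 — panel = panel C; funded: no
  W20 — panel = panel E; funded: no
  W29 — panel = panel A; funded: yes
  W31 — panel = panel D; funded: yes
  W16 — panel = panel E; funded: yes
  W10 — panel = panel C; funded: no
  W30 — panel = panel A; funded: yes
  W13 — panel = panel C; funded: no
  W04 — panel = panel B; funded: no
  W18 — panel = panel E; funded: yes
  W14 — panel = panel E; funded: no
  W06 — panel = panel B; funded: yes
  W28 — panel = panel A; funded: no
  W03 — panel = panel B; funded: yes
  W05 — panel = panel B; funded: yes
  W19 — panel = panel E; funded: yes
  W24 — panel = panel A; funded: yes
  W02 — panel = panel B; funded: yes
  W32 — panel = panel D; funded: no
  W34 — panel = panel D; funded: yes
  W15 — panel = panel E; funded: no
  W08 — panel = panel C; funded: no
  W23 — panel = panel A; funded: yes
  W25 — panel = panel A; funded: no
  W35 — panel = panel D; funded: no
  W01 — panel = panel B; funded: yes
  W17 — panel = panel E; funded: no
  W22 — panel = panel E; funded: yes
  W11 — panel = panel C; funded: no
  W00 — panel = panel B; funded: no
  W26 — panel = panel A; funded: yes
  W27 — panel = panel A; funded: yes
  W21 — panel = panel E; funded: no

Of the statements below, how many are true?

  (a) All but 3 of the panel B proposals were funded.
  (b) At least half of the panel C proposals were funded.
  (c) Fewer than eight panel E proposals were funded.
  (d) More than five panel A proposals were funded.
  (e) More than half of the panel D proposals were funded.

(a) panel B: |A| = 8, |A ∩ B| = 5; needs |A ∖ B| = 3 — true.
(b) panel C: |A| = 6, |A ∩ B| = 0; needs |A ∩ B| ≥ |A ∖ B| — false.
(c) panel E: |A| = 9, |A ∩ B| = 4; needs |A ∩ B| < 8 — true.
(d) panel A: |A| = 8, |A ∩ B| = 6; needs |A ∩ B| > 5 — true.
(e) panel D: |A| = 5, |A ∩ B| = 2; needs |A ∩ B| > |A ∖ B| — false.

3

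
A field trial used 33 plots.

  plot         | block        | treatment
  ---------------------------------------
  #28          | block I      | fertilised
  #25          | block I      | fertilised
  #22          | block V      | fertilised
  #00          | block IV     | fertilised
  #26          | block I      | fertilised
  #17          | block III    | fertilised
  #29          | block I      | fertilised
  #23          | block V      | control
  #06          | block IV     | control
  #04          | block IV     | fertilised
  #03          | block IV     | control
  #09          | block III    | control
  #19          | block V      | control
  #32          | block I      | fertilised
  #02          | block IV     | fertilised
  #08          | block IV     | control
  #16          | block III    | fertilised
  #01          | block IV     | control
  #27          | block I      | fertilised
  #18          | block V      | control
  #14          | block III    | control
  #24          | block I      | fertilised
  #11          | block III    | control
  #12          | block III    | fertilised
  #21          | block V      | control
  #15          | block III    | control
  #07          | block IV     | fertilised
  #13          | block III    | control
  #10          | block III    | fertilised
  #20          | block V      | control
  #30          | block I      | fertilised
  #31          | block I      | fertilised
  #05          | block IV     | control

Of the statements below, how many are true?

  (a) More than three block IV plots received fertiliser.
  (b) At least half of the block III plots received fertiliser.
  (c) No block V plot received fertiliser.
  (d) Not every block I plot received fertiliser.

1

(a) block IV: |A| = 9, |A ∩ B| = 4; needs |A ∩ B| > 3 — true.
(b) block III: |A| = 9, |A ∩ B| = 4; needs |A ∩ B| ≥ |A ∖ B| — false.
(c) block V: |A| = 6, |A ∩ B| = 1; needs A ∩ B = ∅ (|A ∩ B| = 0) — false.
(d) block I: |A| = 9, |A ∩ B| = 9; needs A ⊄ B (|A ∖ B| ≥ 1) — false.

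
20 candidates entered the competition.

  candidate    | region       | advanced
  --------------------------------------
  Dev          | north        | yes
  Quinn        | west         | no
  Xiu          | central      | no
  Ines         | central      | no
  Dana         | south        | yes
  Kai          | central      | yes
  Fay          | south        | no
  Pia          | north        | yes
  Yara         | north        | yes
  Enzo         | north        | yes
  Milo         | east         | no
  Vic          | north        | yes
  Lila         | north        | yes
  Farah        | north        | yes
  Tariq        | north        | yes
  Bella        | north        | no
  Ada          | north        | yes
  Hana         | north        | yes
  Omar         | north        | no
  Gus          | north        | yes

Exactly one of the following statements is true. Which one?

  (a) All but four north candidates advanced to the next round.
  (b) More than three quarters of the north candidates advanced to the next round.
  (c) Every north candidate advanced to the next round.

|A| = 13, |A ∩ B| = 11, |A ∖ B| = 2.
(a) requires |A ∖ B| = 4: false.
(b) requires |A ∩ B| / |A| > 3/4: true.
(c) requires A ⊆ B, i.e. every element of A is in B (|A ∖ B| = 0): false.

(b)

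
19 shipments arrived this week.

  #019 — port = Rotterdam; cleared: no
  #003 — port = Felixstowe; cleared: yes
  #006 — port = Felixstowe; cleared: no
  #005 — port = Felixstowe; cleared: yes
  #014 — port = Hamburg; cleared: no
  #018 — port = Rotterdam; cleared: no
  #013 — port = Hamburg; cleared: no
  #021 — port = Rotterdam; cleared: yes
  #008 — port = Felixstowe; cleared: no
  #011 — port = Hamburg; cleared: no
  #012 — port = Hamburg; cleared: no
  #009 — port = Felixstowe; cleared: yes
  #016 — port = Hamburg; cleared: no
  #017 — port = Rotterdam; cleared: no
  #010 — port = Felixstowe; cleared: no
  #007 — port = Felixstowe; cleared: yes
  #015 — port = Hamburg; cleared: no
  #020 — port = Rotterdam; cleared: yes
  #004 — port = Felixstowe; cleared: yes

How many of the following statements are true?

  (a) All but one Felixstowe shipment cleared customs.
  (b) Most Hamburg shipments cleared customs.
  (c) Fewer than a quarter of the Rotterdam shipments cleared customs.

(a) Felixstowe: |A| = 8, |A ∩ B| = 5; needs |A ∖ B| = 1 — false.
(b) Hamburg: |A| = 6, |A ∩ B| = 0; needs |A ∩ B| > |A ∖ B| — false.
(c) Rotterdam: |A| = 5, |A ∩ B| = 2; needs |A ∩ B| / |A| < 1/4 — false.

0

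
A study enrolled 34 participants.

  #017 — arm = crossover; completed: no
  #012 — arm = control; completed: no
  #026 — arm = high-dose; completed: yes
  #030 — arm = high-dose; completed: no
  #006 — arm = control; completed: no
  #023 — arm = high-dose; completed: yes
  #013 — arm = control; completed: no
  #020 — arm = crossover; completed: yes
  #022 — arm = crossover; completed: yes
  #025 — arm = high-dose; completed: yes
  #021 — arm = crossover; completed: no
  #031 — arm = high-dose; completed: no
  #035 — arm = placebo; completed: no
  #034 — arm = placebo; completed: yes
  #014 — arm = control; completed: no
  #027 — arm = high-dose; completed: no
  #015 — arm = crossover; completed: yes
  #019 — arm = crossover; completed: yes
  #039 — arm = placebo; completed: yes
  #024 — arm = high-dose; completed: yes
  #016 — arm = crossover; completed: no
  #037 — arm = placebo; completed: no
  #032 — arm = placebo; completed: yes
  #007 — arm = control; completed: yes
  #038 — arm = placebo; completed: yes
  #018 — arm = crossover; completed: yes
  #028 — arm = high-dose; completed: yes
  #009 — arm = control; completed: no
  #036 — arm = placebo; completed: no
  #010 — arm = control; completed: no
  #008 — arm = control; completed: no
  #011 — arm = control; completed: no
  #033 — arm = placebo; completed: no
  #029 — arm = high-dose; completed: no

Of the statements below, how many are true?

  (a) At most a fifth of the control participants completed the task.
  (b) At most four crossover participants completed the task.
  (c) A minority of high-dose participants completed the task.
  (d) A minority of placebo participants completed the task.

1

(a) control: |A| = 9, |A ∩ B| = 1; needs |A ∩ B| / |A| ≤ 1/5 — true.
(b) crossover: |A| = 8, |A ∩ B| = 5; needs |A ∩ B| ≤ 4 — false.
(c) high-dose: |A| = 9, |A ∩ B| = 5; needs |A ∩ B| < |A ∖ B| — false.
(d) placebo: |A| = 8, |A ∩ B| = 4; needs |A ∩ B| < |A ∖ B| — false.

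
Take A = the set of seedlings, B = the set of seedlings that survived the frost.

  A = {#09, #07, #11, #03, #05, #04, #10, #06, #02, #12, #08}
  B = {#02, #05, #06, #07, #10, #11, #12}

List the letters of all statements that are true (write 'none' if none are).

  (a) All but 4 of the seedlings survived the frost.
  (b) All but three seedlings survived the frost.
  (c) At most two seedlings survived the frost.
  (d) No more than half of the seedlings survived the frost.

|A| = 11, |A ∩ B| = 7, |A ∖ B| = 4.
(a) |A ∖ B| = 4: holds.
(b) |A ∖ B| = 3: fails.
(c) |A ∩ B| ≤ 2: fails.
(d) |A ∩ B| ≤ |A ∖ B|: fails.

(a)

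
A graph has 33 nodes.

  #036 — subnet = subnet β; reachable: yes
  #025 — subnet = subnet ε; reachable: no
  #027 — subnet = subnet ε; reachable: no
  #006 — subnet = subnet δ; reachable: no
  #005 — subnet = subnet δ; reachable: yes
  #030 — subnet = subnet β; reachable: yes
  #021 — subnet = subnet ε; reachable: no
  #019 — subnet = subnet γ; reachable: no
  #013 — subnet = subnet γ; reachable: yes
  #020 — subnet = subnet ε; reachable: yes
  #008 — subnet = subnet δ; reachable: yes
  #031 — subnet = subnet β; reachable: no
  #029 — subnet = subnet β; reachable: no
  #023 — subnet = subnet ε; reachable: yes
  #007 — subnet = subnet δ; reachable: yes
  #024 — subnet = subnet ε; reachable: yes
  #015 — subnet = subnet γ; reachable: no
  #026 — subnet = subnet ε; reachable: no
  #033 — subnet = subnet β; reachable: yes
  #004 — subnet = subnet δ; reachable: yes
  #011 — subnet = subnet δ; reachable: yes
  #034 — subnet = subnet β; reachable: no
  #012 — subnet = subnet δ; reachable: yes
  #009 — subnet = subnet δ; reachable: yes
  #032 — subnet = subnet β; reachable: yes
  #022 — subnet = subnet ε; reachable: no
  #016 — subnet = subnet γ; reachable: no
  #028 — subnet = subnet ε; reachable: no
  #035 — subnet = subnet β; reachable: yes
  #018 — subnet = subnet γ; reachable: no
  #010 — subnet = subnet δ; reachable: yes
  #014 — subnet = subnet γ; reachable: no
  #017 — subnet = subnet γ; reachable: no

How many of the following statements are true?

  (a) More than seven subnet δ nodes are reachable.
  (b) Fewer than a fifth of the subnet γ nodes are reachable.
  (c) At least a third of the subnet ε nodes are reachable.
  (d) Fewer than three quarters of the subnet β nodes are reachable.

4

(a) subnet δ: |A| = 9, |A ∩ B| = 8; needs |A ∩ B| > 7 — true.
(b) subnet γ: |A| = 7, |A ∩ B| = 1; needs |A ∩ B| / |A| < 1/5 — true.
(c) subnet ε: |A| = 9, |A ∩ B| = 3; needs |A ∩ B| / |A| ≥ 1/3 — true.
(d) subnet β: |A| = 8, |A ∩ B| = 5; needs |A ∩ B| / |A| < 3/4 — true.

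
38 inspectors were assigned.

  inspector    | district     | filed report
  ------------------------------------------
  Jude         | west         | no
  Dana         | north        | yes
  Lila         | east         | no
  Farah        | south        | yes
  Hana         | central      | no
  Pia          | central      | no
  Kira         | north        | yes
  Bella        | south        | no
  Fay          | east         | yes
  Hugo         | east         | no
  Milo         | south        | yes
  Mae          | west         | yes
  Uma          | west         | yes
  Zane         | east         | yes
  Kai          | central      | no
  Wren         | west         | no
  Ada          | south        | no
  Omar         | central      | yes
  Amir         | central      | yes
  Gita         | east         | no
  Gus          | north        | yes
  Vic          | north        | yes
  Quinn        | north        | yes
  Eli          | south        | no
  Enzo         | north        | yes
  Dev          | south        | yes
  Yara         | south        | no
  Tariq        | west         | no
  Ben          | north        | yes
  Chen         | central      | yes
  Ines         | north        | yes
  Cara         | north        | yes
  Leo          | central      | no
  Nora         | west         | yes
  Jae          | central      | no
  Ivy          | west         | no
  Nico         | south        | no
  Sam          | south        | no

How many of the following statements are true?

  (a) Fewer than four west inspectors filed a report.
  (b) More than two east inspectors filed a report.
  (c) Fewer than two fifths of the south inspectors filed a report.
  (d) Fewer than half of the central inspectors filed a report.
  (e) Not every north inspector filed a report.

3

(a) west: |A| = 7, |A ∩ B| = 3; needs |A ∩ B| < 4 — true.
(b) east: |A| = 5, |A ∩ B| = 2; needs |A ∩ B| > 2 — false.
(c) south: |A| = 9, |A ∩ B| = 3; needs |A ∩ B| / |A| < 2/5 — true.
(d) central: |A| = 8, |A ∩ B| = 3; needs |A ∩ B| < |A ∖ B| — true.
(e) north: |A| = 9, |A ∩ B| = 9; needs A ⊄ B (|A ∖ B| ≥ 1) — false.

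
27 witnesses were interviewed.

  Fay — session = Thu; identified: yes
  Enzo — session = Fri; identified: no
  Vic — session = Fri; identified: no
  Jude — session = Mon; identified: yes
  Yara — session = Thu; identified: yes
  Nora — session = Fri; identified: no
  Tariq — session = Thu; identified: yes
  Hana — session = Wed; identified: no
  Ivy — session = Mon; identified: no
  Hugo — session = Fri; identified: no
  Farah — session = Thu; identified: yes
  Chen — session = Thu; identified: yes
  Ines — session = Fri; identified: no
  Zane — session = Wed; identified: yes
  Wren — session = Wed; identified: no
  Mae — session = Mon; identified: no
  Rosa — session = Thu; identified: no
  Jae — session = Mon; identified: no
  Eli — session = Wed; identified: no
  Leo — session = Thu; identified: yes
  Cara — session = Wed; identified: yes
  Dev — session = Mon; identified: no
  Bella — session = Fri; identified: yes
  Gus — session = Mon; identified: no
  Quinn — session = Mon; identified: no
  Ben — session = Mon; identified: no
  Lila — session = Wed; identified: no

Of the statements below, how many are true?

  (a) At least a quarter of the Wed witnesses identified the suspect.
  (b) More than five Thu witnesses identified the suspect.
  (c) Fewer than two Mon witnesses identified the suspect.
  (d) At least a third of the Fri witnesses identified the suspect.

(a) Wed: |A| = 6, |A ∩ B| = 2; needs |A ∩ B| / |A| ≥ 1/4 — true.
(b) Thu: |A| = 7, |A ∩ B| = 6; needs |A ∩ B| > 5 — true.
(c) Mon: |A| = 8, |A ∩ B| = 1; needs |A ∩ B| < 2 — true.
(d) Fri: |A| = 6, |A ∩ B| = 1; needs |A ∩ B| / |A| ≥ 1/3 — false.

3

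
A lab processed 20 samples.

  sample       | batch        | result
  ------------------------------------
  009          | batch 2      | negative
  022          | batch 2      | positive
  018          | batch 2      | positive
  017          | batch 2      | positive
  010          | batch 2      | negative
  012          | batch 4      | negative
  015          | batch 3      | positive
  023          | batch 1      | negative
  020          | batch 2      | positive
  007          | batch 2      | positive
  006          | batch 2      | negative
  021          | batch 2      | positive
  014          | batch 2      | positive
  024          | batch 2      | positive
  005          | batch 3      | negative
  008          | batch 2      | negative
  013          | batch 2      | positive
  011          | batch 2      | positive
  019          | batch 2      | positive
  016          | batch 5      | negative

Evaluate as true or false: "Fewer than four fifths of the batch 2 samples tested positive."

True

Truth condition: |A ∩ B| / |A| < 4/5.
|A| = 15, |A ∩ B| = 11, |A ∖ B| = 4.
|A ∩ B|/|A| = 11/15, so the statement is true.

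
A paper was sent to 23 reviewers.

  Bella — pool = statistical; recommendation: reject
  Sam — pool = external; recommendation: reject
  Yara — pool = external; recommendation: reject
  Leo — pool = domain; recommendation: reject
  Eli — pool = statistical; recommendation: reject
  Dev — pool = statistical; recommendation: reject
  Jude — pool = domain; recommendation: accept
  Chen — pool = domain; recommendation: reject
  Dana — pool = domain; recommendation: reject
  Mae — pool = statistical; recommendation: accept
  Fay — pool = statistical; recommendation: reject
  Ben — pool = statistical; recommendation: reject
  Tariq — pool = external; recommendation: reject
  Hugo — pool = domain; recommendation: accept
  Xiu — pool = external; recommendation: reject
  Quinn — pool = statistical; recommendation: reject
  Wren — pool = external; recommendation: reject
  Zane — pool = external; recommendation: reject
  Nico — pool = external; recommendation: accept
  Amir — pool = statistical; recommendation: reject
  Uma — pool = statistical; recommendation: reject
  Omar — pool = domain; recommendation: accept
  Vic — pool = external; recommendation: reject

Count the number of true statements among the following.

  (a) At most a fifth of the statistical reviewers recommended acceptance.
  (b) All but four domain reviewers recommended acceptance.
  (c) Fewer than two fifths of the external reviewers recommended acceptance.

2

(a) statistical: |A| = 9, |A ∩ B| = 1; needs |A ∩ B| / |A| ≤ 1/5 — true.
(b) domain: |A| = 6, |A ∩ B| = 3; needs |A ∖ B| = 4 — false.
(c) external: |A| = 8, |A ∩ B| = 1; needs |A ∩ B| / |A| < 2/5 — true.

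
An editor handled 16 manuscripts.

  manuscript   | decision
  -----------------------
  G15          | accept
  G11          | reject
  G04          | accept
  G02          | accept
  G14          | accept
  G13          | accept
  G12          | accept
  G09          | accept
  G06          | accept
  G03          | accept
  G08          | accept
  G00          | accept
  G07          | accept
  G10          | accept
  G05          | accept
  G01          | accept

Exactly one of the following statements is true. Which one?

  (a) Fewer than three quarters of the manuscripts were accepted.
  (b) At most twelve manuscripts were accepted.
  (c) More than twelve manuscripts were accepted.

|A| = 16, |A ∩ B| = 15, |A ∖ B| = 1.
(a) requires |A ∩ B| / |A| < 3/4: false.
(b) requires |A ∩ B| ≤ 12: false.
(c) requires |A ∩ B| > 12: true.

(c)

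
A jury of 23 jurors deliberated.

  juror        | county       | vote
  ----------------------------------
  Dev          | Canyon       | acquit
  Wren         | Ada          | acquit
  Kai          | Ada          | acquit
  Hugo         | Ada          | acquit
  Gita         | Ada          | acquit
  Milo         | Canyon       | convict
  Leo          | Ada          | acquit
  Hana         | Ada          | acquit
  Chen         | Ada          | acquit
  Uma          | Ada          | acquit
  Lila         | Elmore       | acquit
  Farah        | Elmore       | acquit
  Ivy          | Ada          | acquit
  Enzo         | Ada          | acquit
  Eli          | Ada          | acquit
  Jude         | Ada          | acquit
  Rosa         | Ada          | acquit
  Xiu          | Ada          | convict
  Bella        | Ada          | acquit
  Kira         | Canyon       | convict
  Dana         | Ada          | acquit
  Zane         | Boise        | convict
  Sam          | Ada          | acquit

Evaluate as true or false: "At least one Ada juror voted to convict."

'At least one Ada juror voted to convict' holds iff A ∩ B ≠ ∅ (|A ∩ B| ≥ 1).
|A| = 17, |A ∩ B| = 1, |A ∖ B| = 16.
So the statement is true.

True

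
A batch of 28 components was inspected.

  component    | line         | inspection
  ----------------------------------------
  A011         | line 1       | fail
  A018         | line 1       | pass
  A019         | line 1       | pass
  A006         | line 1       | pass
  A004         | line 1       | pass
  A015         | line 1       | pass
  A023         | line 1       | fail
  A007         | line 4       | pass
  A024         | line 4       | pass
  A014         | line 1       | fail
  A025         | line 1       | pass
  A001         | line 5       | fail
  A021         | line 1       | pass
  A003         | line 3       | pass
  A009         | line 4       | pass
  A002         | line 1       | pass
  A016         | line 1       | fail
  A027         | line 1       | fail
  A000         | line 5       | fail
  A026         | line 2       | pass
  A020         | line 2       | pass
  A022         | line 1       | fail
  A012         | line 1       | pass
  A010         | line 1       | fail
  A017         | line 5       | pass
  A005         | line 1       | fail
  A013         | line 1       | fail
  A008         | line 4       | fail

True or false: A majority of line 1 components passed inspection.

'A majority of line 1 components passed inspection' holds iff |A ∩ B| > |A ∖ B|.
|A| = 18, |A ∩ B| = 9, |A ∖ B| = 9.
9 = 9, so the statement is false.

False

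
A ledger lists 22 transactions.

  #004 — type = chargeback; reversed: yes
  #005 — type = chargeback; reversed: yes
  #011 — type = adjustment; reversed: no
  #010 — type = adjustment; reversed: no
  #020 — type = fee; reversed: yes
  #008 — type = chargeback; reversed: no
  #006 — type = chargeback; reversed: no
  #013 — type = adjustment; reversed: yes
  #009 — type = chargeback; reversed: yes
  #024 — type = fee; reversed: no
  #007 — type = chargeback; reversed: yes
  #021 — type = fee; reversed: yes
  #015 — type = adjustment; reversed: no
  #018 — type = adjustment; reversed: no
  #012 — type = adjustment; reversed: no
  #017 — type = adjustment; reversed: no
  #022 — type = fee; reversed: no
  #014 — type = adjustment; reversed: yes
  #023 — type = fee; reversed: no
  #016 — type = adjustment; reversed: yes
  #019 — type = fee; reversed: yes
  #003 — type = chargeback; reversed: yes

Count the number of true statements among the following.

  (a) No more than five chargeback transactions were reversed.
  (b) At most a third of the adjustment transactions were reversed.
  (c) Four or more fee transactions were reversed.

2

(a) chargeback: |A| = 7, |A ∩ B| = 5; needs |A ∩ B| ≤ 5 — true.
(b) adjustment: |A| = 9, |A ∩ B| = 3; needs |A ∩ B| / |A| ≤ 1/3 — true.
(c) fee: |A| = 6, |A ∩ B| = 3; needs |A ∩ B| ≥ 4 — false.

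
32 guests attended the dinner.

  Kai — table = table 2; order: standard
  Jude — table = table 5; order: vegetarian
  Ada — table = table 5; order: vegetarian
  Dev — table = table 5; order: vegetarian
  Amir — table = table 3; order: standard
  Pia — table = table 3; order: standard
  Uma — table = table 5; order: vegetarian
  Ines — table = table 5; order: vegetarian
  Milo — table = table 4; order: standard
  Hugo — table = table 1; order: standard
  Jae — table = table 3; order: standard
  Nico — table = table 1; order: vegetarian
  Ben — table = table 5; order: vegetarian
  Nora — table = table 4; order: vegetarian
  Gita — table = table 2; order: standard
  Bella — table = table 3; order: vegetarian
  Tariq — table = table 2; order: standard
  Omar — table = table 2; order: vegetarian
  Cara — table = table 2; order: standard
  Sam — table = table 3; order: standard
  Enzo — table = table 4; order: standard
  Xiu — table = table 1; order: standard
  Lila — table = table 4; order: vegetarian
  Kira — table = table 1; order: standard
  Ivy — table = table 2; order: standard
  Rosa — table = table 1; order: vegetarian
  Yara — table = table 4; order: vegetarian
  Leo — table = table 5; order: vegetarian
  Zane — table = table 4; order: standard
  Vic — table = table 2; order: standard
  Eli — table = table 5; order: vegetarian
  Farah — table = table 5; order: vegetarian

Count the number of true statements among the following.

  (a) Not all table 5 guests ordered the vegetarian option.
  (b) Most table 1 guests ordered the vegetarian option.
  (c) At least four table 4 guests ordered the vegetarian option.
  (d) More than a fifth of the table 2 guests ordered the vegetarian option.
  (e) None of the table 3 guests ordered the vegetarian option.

0

(a) table 5: |A| = 9, |A ∩ B| = 9; needs A ⊄ B (|A ∖ B| ≥ 1) — false.
(b) table 1: |A| = 5, |A ∩ B| = 2; needs |A ∩ B| > |A ∖ B| — false.
(c) table 4: |A| = 6, |A ∩ B| = 3; needs |A ∩ B| ≥ 4 — false.
(d) table 2: |A| = 7, |A ∩ B| = 1; needs |A ∩ B| / |A| > 1/5 — false.
(e) table 3: |A| = 5, |A ∩ B| = 1; needs A ∩ B = ∅ (|A ∩ B| = 0) — false.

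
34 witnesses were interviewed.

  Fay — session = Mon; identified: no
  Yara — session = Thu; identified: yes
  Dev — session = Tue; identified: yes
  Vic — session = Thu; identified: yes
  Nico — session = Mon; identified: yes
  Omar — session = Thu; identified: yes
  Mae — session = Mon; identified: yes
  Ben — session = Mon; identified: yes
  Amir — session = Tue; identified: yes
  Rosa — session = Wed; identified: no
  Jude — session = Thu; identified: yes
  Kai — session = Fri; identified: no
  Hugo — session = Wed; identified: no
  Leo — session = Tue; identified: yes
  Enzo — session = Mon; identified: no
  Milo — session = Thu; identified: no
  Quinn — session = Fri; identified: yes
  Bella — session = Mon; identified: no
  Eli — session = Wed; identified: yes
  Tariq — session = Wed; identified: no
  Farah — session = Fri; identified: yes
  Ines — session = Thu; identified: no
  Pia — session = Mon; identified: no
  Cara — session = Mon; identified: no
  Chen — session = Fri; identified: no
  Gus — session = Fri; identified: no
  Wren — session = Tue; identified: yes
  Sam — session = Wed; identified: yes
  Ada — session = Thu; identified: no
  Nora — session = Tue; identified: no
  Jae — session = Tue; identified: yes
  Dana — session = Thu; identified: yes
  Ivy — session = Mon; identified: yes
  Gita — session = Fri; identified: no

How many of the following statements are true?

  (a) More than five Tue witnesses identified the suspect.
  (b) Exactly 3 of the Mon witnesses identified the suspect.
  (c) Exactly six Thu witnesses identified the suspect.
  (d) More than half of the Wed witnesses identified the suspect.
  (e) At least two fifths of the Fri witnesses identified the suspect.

(a) Tue: |A| = 6, |A ∩ B| = 5; needs |A ∩ B| > 5 — false.
(b) Mon: |A| = 9, |A ∩ B| = 4; needs |A ∩ B| = 3 — false.
(c) Thu: |A| = 8, |A ∩ B| = 5; needs |A ∩ B| = 6 — false.
(d) Wed: |A| = 5, |A ∩ B| = 2; needs |A ∩ B| > |A ∖ B| — false.
(e) Fri: |A| = 6, |A ∩ B| = 2; needs |A ∩ B| / |A| ≥ 2/5 — false.

0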